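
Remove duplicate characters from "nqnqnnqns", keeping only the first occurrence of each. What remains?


Input: 'nqnqnnqns'
Operation: keep first occurrence of each character
Scan: s[0]='n' new -> keep; s[1]='q' new -> keep; s[2]='n' seen -> skip; s[3]='q' seen -> skip; s[4]='n' seen -> skip; s[5]='n' seen -> skip; s[6]='q' seen -> skip; s[7]='n' seen -> skip; s[8]='s' new -> keep
Result: nqs


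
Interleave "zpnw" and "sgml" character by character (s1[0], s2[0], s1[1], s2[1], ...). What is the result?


String 1: 'zpnw'
String 2: 'sgml'
Operation: alternate characters
Pairs: 'z'+'s', 'p'+'g', 'n'+'m', 'w'+'l'
Result: zspgnmwl


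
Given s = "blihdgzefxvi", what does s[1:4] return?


Input string: 'blihdgzefxvi'
Operation: slice [1:4]
Extract characters: s[1]='l', s[2]='i', s[3]='h'
Result: lih


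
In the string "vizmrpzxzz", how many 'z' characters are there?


Input string: 'vizmrpzxzz'
Target character: 'z'
Scan each position: s[2]='z', s[6]='z', s[8]='z', s[9]='z'
Matches found at indices: 2, 6, 8, 9
Total: 4


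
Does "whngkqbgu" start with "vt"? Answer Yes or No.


Input string: 'whngkqbgu'
Prefix to check: 'vt'
First 2 characters of input: 'wh'
Match: False
Result: No


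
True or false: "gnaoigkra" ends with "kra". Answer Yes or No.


Input string: 'gnaoigkra'
Suffix to check: 'kra'
Last 3 characters of input: 'kra'
Match: True
Result: Yes


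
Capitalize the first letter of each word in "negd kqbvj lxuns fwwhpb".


Input string: 'negd kqbvj lxuns fwwhpb'
Operation: capitalize first letter of each word
Word transformations: 'negd'->'Negd', 'kqbvj'->'Kqbvj', 'lxuns'->'Lxuns', 'fwwhpb'->'Fwwhpb'
Result: Negd Kqbvj Lxuns Fwwhpb


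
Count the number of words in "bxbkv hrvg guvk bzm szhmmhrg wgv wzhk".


Input string: 'bxbkv hrvg guvk bzm szhmmhrg wgv wzhk'
Operation: split by spaces
Words found: 'bxbkv', 'hrvg', 'guvk', 'bzm', 'szhmmhrg', 'wgv', 'wzhk'
Word count: 7


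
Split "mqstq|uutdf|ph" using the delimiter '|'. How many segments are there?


Input string: 'mqstq|uutdf|ph'
Delimiter: '|'
Split result: 'mqstq', 'uutdf', 'ph'
Number of parts: 3


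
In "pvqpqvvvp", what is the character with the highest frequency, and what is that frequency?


Input: 'pvqpqvvvp'
Operation: tally each character
Counts: 'p':3, 'q':2, 'v':4
Maximum: 'v' appears 4 times


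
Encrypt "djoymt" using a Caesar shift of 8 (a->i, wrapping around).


Input: 'djoymt', shift = 8
Operation: for each letter, (position + 8) mod 26
Mapping: 'd'(3+8=11)->'l', 'j'(9+8=17)->'r', 'o'(14+8=22)->'w', 'y'(24+8=32, 32 mod 26=6)->'g', 'm'(12+8=20)->'u', 't'(19+8=27, 27 mod 26=1)->'b'
Result: lrwgub


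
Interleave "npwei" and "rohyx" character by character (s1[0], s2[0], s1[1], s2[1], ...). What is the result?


String 1: 'npwei'
String 2: 'rohyx'
Operation: alternate characters
Pairs: 'n'+'r', 'p'+'o', 'w'+'h', 'e'+'y', 'i'+'x'
Result: nrpowheyix


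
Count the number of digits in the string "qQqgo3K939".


Input string: 'qQqgo3K939'
Operation: count digit characters (0-9)
Scan: 'q', 'Q', 'q', 'g', 'o', '3'(digit), 'K', '9'(digit), '3'(digit), '9'(digit)
Digits found: 4
Result: 4


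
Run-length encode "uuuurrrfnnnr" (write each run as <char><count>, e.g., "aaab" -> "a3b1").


Input: 'uuuurrrfnnnr'
Operation: identify consecutive runs
Runs: 'uuuu' -> u4, 'rrr' -> r3, 'f' -> f1, 'nnn' -> n3, 'r' -> r1
Encoded: u4r3f1n3r1


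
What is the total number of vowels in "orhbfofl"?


Input string: 'orhbfofl'
Operation: count vowels (a, e, i, o, u)
Scan: s[0]='o' (vowel), s[1]='r', s[2]='h', s[3]='b', s[4]='f', s[5]='o' (vowel), s[6]='f', s[7]='l'
Vowels found: 2
Result: 2


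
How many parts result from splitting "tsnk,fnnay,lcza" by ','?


Input string: 'tsnk,fnnay,lcza'
Delimiter: ','
Split result: 'tsnk', 'fnnay', 'lcza'
Number of parts: 3


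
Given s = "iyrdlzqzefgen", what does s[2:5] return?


Input string: 'iyrdlzqzefgen'
Operation: slice [2:5]
Extract characters: s[2]='r', s[3]='d', s[4]='l'
Result: rdl


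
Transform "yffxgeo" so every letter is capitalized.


Input string: 'yffxgeo'
Operation: convert each letter to uppercase
Mapping: 'y'->'Y', 'f'->'F', 'f'->'F', 'x'->'X', 'g'->'G', 'e'->'E', 'o'->'O'
Result: YFFXGEO


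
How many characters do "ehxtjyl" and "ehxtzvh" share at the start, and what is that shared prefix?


String 1: 'ehxtjyl'
String 2: 'ehxtzvh'
Compare position by position:
pos 0: 'e' vs 'e' match
pos 1: 'h' vs 'h' match
pos 2: 'x' vs 'x' match
pos 3: 't' vs 't' match
pos 4: 'j' vs 'z' differ -> stop
Longest common prefix: "ehxt" (length 4)


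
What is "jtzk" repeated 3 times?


Input string: 'jtzk'
Operation: repeat 3 times
Concatenation: 'jtzk' + 'jtzk' + 'jtzk'
Result: jtzkjtzkjtzk


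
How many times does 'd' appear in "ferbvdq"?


Input string: 'ferbvdq'
Target character: 'd'
Scan each position: s[5]='d'
Matches found at indices: 5
Total: 1


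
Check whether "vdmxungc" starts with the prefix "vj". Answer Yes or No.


Input string: 'vdmxungc'
Prefix to check: 'vj'
First 2 characters of input: 'vd'
Match: False
Result: No


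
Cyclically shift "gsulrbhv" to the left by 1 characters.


Input: 'gsulrbhv', shift = 1
Operation: split at index 1 and swap parts
Front part s[0:1] = 'g'
Back part s[1:] = 'sulrbhv'
Rotated = back + front = 'sulrbhv' + 'g'
Result: sulrbhvg


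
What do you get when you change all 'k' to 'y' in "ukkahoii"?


Input string: 'ukkahoii'
Operation: replace 'k' with 'y'
Positions of 'k': 1, 2
After replacement: uyyahoii


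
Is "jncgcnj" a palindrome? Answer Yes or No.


Input string: 'jncgcnj'
Reversed: 'jncgcnj'
Compare pairs: s[0]='j' vs s[6]='j' (match), s[1]='n' vs s[5]='n' (match), s[2]='c' vs s[4]='c' (match)
Palindrome: Yes


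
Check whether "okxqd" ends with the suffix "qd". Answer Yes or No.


Input string: 'okxqd'
Suffix to check: 'qd'
Last 2 characters of input: 'qd'
Match: True
Result: Yes


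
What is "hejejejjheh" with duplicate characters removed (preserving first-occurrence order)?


Input: 'hejejejjheh'
Operation: keep first occurrence of each character
Scan: s[0]='h' new -> keep; s[1]='e' new -> keep; s[2]='j' new -> keep; s[3]='e' seen -> skip; s[4]='j' seen -> skip; s[5]='e' seen -> skip; s[6]='j' seen -> skip; s[7]='j' seen -> skip; s[8]='h' seen -> skip; s[9]='e' seen -> skip; s[10]='h' seen -> skip
Result: hej


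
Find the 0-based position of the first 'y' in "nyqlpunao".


Input string: 'nyqlpunao'
Target: 'y'
Scanning left to right: s[0]='n', s[1]='y'
First match at index: 1


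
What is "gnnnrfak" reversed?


Input string: 'gnnnrfak'
Operation: reverse character order
Original order: 'g' -> 'n' -> 'n' -> 'n' -> 'r' -> 'f' -> 'a' -> 'k'
Reversed order: 'k' -> 'a' -> 'f' -> 'r' -> 'n' -> 'n' -> 'n' -> 'g'
Result: kafrnnng


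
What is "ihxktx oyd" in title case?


Input string: 'ihxktx oyd'
Operation: capitalize first letter of each word
Word transformations: 'ihxktx'->'Ihxktx', 'oyd'->'Oyd'
Result: Ihxktx Oyd


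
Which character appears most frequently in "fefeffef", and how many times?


Input: 'fefeffef'
Operation: tally each character
Counts: 'e':3, 'f':5
Maximum: 'f' appears 5 times


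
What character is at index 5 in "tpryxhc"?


Input string: 'tpryxhc'
Operation: get character at index 5
Index mapping: s[0]='t', s[1]='p', s[2]='r', s[3]='y', s[4]='x', s[5]='h'
Result: 'h'


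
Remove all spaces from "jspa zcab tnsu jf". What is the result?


Input string: 'jspa zcab tnsu jf'
Operation: remove all spaces
Words: 'jspa', 'zcab', 'tnsu', 'jf'
Join without spaces: jspazcabtnsujf


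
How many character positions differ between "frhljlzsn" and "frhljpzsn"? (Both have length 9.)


String 1: 'frhljlzsn'
String 2: 'frhljpzsn'
Compare each position: pos 0: 'f'=='f', pos 1: 'r'=='r', pos 2: 'h'=='h', pos 3: 'l'=='l', pos 4: 'j'=='j', pos 5: 'l'!='p', pos 6: 'z'=='z', pos 7: 's'=='s', pos 8: 'n'=='n'
Differing positions: 1
Hamming distance: 1


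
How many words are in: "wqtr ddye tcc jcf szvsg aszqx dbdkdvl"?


Input string: 'wqtr ddye tcc jcf szvsg aszqx dbdkdvl'
Operation: split by spaces
Words found: 'wqtr', 'ddye', 'tcc', 'jcf', 'szvsg', 'aszqx', 'dbdkdvl'
Word count: 7


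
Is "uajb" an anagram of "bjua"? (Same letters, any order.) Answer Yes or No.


String 1: 'bjua' -> sorted: 'abju'
String 2: 'uajb' -> sorted: 'abju'
Compare sorted forms: 'abju' == 'abju'
Anagram: Yes


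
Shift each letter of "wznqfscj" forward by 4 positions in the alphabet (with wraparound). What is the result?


Input: 'wznqfscj', shift = 4
Operation: for each letter, (position + 4) mod 26
Mapping: 'w'(22+4=26, 26 mod 26=0)->'a', 'z'(25+4=29, 29 mod 26=3)->'d', 'n'(13+4=17)->'r', 'q'(16+4=20)->'u', 'f'(5+4=9)->'j', 's'(18+4=22)->'w', 'c'(2+4=6)->'g', 'j'(9+4=13)->'n'
Result: adrujwgn


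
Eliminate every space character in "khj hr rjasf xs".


Input string: 'khj hr rjasf xs'
Operation: remove all spaces
Words: 'khj', 'hr', 'rjasf', 'xs'
Join without spaces: khjhrrjasfxs


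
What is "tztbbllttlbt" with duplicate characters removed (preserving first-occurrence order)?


Input: 'tztbbllttlbt'
Operation: keep first occurrence of each character
Scan: s[0]='t' new -> keep; s[1]='z' new -> keep; s[2]='t' seen -> skip; s[3]='b' new -> keep; s[4]='b' seen -> skip; s[5]='l' new -> keep; s[6]='l' seen -> skip; s[7]='t' seen -> skip; s[8]='t' seen -> skip; s[9]='l' seen -> skip; s[10]='b' seen -> skip; s[11]='t' seen -> skip
Result: tzbl


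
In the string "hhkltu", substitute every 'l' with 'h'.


Input string: 'hhkltu'
Operation: replace 'l' with 'h'
Positions of 'l': 3
After replacement: hhkhtu


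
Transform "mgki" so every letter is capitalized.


Input string: 'mgki'
Operation: convert each letter to uppercase
Mapping: 'm'->'M', 'g'->'G', 'k'->'K', 'i'->'I'
Result: MGKI


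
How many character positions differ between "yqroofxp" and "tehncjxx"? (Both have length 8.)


String 1: 'yqroofxp'
String 2: 'tehncjxx'
Compare each position: pos 0: 'y'!='t', pos 1: 'q'!='e', pos 2: 'r'!='h', pos 3: 'o'!='n', pos 4: 'o'!='c', pos 5: 'f'!='j', pos 6: 'x'=='x', pos 7: 'p'!='x'
Differing positions: 7
Hamming distance: 7


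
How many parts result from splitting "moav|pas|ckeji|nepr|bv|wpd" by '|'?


Input string: 'moav|pas|ckeji|nepr|bv|wpd'
Delimiter: '|'
Split result: 'moav', 'pas', 'ckeji', 'nepr', 'bv', 'wpd'
Number of parts: 6


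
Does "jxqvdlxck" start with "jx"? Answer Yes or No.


Input string: 'jxqvdlxck'
Prefix to check: 'jx'
First 2 characters of input: 'jx'
Match: True
Result: Yes


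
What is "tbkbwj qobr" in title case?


Input string: 'tbkbwj qobr'
Operation: capitalize first letter of each word
Word transformations: 'tbkbwj'->'Tbkbwj', 'qobr'->'Qobr'
Result: Tbkbwj Qobr


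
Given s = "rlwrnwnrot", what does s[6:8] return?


Input string: 'rlwrnwnrot'
Operation: slice [6:8]
Extract characters: s[6]='n', s[7]='r'
Result: nr


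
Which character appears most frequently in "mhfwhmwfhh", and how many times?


Input: 'mhfwhmwfhh'
Operation: tally each character
Counts: 'f':2, 'h':4, 'm':2, 'w':2
Maximum: 'h' appears 4 times


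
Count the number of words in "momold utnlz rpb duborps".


Input string: 'momold utnlz rpb duborps'
Operation: split by spaces
Words found: 'momold', 'utnlz', 'rpb', 'duborps'
Word count: 4


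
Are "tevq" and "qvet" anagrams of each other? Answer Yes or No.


String 1: 'tevq' -> sorted: 'eqtv'
String 2: 'qvet' -> sorted: 'eqtv'
Compare sorted forms: 'eqtv' == 'eqtv'
Anagram: Yes


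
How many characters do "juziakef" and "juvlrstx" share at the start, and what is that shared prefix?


String 1: 'juziakef'
String 2: 'juvlrstx'
Compare position by position:
pos 0: 'j' vs 'j' match
pos 1: 'u' vs 'u' match
pos 2: 'z' vs 'v' differ -> stop
Longest common prefix: "ju" (length 2)


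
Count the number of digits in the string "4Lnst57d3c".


Input string: '4Lnst57d3c'
Operation: count digit characters (0-9)
Scan: '4'(digit), 'L', 'n', 's', 't', '5'(digit), '7'(digit), 'd', '3'(digit), 'c'
Digits found: 4
Result: 4


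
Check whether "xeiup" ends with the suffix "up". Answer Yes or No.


Input string: 'xeiup'
Suffix to check: 'up'
Last 2 characters of input: 'up'
Match: True
Result: Yes


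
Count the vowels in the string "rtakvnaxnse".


Input string: 'rtakvnaxnse'
Operation: count vowels (a, e, i, o, u)
Scan: s[0]='r', s[1]='t', s[2]='a' (vowel), s[3]='k', s[4]='v', s[5]='n', s[6]='a' (vowel), s[7]='x', s[8]='n', s[9]='s', s[10]='e' (vowel)
Vowels found: 3
Result: 3


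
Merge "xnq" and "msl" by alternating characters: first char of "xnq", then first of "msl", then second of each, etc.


String 1: 'xnq'
String 2: 'msl'
Operation: alternate characters
Pairs: 'x'+'m', 'n'+'s', 'q'+'l'
Result: xmnsql


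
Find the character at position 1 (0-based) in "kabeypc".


Input string: 'kabeypc'
Operation: get character at index 1
Index mapping: s[0]='k', s[1]='a'
Result: 'a'


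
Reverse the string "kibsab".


Input string: 'kibsab'
Operation: reverse character order
Original order: 'k' -> 'i' -> 'b' -> 's' -> 'a' -> 'b'
Reversed order: 'b' -> 'a' -> 's' -> 'b' -> 'i' -> 'k'
Result: basbik


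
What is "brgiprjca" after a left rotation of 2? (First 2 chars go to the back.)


Input: 'brgiprjca', shift = 2
Operation: split at index 2 and swap parts
Front part s[0:2] = 'br'
Back part s[2:] = 'giprjca'
Rotated = back + front = 'giprjca' + 'br'
Result: giprjcabr


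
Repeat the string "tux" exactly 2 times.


Input string: 'tux'
Operation: repeat 2 times
Concatenation: 'tux' + 'tux'
Result: tuxtux


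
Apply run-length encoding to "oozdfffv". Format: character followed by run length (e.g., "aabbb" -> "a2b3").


Input: 'oozdfffv'
Operation: identify consecutive runs
Runs: 'oo' -> o2, 'z' -> z1, 'd' -> d1, 'fff' -> f3, 'v' -> v1
Encoded: o2z1d1f3v1


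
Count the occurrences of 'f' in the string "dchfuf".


Input string: 'dchfuf'
Target character: 'f'
Scan each position: s[3]='f', s[5]='f'
Matches found at indices: 3, 5
Total: 2


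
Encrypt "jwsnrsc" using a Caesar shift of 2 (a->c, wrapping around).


Input: 'jwsnrsc', shift = 2
Operation: for each letter, (position + 2) mod 26
Mapping: 'j'(9+2=11)->'l', 'w'(22+2=24)->'y', 's'(18+2=20)->'u', 'n'(13+2=15)->'p', 'r'(17+2=19)->'t', 's'(18+2=20)->'u', 'c'(2+2=4)->'e'
Result: lyuptue


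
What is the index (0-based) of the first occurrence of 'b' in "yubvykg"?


Input string: 'yubvykg'
Target: 'b'
Scanning left to right: s[0]='y', s[1]='u', s[2]='b'
First match at index: 2


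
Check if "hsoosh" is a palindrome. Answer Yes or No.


Input string: 'hsoosh'
Reversed: 'hsoosh'
Compare pairs: s[0]='h' vs s[5]='h' (match), s[1]='s' vs s[4]='s' (match), s[2]='o' vs s[3]='o' (match)
Palindrome: Yes


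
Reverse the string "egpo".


Input string: 'egpo'
Operation: reverse character order
Original order: 'e' -> 'g' -> 'p' -> 'o'
Reversed order: 'o' -> 'p' -> 'g' -> 'e'
Result: opge


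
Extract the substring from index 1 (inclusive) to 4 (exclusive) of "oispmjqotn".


Input string: 'oispmjqotn'
Operation: slice [1:4]
Extract characters: s[1]='i', s[2]='s', s[3]='p'
Result: isp


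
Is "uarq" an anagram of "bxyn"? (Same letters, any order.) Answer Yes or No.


String 1: 'bxyn' -> sorted: 'bnxy'
String 2: 'uarq' -> sorted: 'aqru'
Compare sorted forms: 'bnxy' != 'aqru'
Anagram: No


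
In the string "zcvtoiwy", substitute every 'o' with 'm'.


Input string: 'zcvtoiwy'
Operation: replace 'o' with 'm'
Positions of 'o': 4
After replacement: zcvtmiwy


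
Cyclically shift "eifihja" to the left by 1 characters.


Input: 'eifihja', shift = 1
Operation: split at index 1 and swap parts
Front part s[0:1] = 'e'
Back part s[1:] = 'ifihja'
Rotated = back + front = 'ifihja' + 'e'
Result: ifihjae


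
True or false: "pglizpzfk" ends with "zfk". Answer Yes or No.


Input string: 'pglizpzfk'
Suffix to check: 'zfk'
Last 3 characters of input: 'zfk'
Match: True
Result: Yes


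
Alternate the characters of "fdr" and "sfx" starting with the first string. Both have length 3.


String 1: 'fdr'
String 2: 'sfx'
Operation: alternate characters
Pairs: 'f'+'s', 'd'+'f', 'r'+'x'
Result: fsdfrx


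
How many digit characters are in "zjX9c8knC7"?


Input string: 'zjX9c8knC7'
Operation: count digit characters (0-9)
Scan: 'z', 'j', 'X', '9'(digit), 'c', '8'(digit), 'k', 'n', 'C', '7'(digit)
Digits found: 3
Result: 3


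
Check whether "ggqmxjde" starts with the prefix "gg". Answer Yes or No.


Input string: 'ggqmxjde'
Prefix to check: 'gg'
First 2 characters of input: 'gg'
Match: True
Result: Yes


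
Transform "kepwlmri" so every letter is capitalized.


Input string: 'kepwlmri'
Operation: convert each letter to uppercase
Mapping: 'k'->'K', 'e'->'E', 'p'->'P', 'w'->'W', 'l'->'L', 'm'->'M', 'r'->'R', 'i'->'I'
Result: KEPWLMRI


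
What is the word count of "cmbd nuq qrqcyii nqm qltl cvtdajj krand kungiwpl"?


Input string: 'cmbd nuq qrqcyii nqm qltl cvtdajj krand kungiwpl'
Operation: split by spaces
Words found: 'cmbd', 'nuq', 'qrqcyii', 'nqm', 'qltl', 'cvtdajj', 'krand', 'kungiwpl'
Word count: 8


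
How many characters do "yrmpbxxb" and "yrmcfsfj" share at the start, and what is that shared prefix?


String 1: 'yrmpbxxb'
String 2: 'yrmcfsfj'
Compare position by position:
pos 0: 'y' vs 'y' match
pos 1: 'r' vs 'r' match
pos 2: 'm' vs 'm' match
pos 3: 'p' vs 'c' differ -> stop
Longest common prefix: "yrm" (length 3)


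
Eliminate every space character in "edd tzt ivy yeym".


Input string: 'edd tzt ivy yeym'
Operation: remove all spaces
Words: 'edd', 'tzt', 'ivy', 'yeym'
Join without spaces: eddtztivyyeym


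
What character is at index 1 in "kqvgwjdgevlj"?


Input string: 'kqvgwjdgevlj'
Operation: get character at index 1
Index mapping: s[0]='k', s[1]='q'
Result: 'q'


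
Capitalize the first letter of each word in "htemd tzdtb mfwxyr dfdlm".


Input string: 'htemd tzdtb mfwxyr dfdlm'
Operation: capitalize first letter of each word
Word transformations: 'htemd'->'Htemd', 'tzdtb'->'Tzdtb', 'mfwxyr'->'Mfwxyr', 'dfdlm'->'Dfdlm'
Result: Htemd Tzdtb Mfwxyr Dfdlm


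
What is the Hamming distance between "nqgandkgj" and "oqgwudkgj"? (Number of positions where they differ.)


String 1: 'nqgandkgj'
String 2: 'oqgwudkgj'
Compare each position: pos 0: 'n'!='o', pos 1: 'q'=='q', pos 2: 'g'=='g', pos 3: 'a'!='w', pos 4: 'n'!='u', pos 5: 'd'=='d', pos 6: 'k'=='k', pos 7: 'g'=='g', pos 8: 'j'=='j'
Differing positions: 3
Hamming distance: 3


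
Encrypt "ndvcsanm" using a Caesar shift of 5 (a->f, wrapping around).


Input: 'ndvcsanm', shift = 5
Operation: for each letter, (position + 5) mod 26
Mapping: 'n'(13+5=18)->'s', 'd'(3+5=8)->'i', 'v'(21+5=26, 26 mod 26=0)->'a', 'c'(2+5=7)->'h', 's'(18+5=23)->'x', 'a'(0+5=5)->'f', 'n'(13+5=18)->'s', 'm'(12+5=17)->'r'
Result: siahxfsr


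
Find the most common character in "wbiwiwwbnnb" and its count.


Input: 'wbiwiwwbnnb'
Operation: tally each character
Counts: 'b':3, 'i':2, 'n':2, 'w':4
Maximum: 'w' appears 4 times


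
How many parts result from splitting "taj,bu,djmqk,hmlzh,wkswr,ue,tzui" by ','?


Input string: 'taj,bu,djmqk,hmlzh,wkswr,ue,tzui'
Delimiter: ','
Split result: 'taj', 'bu', 'djmqk', 'hmlzh', 'wkswr', 'ue', 'tzui'
Number of parts: 7


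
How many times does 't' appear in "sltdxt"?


Input string: 'sltdxt'
Target character: 't'
Scan each position: s[2]='t', s[5]='t'
Matches found at indices: 2, 5
Total: 2


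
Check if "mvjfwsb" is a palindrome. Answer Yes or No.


Input string: 'mvjfwsb'
Reversed: 'bswfjvm'
Compare pairs: s[0]='m' vs s[6]='b' (mismatch), s[1]='v' vs s[5]='s' (mismatch), s[2]='j' vs s[4]='w' (mismatch)
Palindrome: No


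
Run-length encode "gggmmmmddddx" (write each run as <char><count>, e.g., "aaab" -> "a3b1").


Input: 'gggmmmmddddx'
Operation: identify consecutive runs
Runs: 'ggg' -> g3, 'mmmm' -> m4, 'dddd' -> d4, 'x' -> x1
Encoded: g3m4d4x1


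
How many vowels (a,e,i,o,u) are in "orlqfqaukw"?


Input string: 'orlqfqaukw'
Operation: count vowels (a, e, i, o, u)
Scan: s[0]='o' (vowel), s[1]='r', s[2]='l', s[3]='q', s[4]='f', s[5]='q', s[6]='a' (vowel), s[7]='u' (vowel), s[8]='k', s[9]='w'
Vowels found: 3
Result: 3


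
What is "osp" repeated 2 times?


Input string: 'osp'
Operation: repeat 2 times
Concatenation: 'osp' + 'osp'
Result: osposp


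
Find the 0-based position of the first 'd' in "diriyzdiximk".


Input string: 'diriyzdiximk'
Target: 'd'
Scanning left to right: s[0]='d'
First match at index: 0


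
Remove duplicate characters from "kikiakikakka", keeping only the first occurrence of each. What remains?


Input: 'kikiakikakka'
Operation: keep first occurrence of each character
Scan: s[0]='k' new -> keep; s[1]='i' new -> keep; s[2]='k' seen -> skip; s[3]='i' seen -> skip; s[4]='a' new -> keep; s[5]='k' seen -> skip; s[6]='i' seen -> skip; s[7]='k' seen -> skip; s[8]='a' seen -> skip; s[9]='k' seen -> skip; s[10]='k' seen -> skip; s[11]='a' seen -> skip
Result: kia


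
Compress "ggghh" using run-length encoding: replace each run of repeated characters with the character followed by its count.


Input: 'ggghh'
Operation: identify consecutive runs
Runs: 'ggg' -> g3, 'hh' -> h2
Encoded: g3h2


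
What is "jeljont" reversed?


Input string: 'jeljont'
Operation: reverse character order
Original order: 'j' -> 'e' -> 'l' -> 'j' -> 'o' -> 'n' -> 't'
Reversed order: 't' -> 'n' -> 'o' -> 'j' -> 'l' -> 'e' -> 'j'
Result: tnojlej


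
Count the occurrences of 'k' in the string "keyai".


Input string: 'keyai'
Target character: 'k'
Scan each position: s[0]='k'
Matches found at indices: 0
Total: 1


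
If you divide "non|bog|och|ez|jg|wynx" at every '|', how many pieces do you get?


Input string: 'non|bog|och|ez|jg|wynx'
Delimiter: '|'
Split result: 'non', 'bog', 'och', 'ez', 'jg', 'wynx'
Number of parts: 6


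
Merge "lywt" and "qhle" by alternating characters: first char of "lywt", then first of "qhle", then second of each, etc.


String 1: 'lywt'
String 2: 'qhle'
Operation: alternate characters
Pairs: 'l'+'q', 'y'+'h', 'w'+'l', 't'+'e'
Result: lqyhwlte


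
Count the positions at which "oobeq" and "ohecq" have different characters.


String 1: 'oobeq'
String 2: 'ohecq'
Compare each position: pos 0: 'o'=='o', pos 1: 'o'!='h', pos 2: 'b'!='e', pos 3: 'e'!='c', pos 4: 'q'=='q'
Differing positions: 3
Hamming distance: 3


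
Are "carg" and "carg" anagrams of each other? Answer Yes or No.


String 1: 'carg' -> sorted: 'acgr'
String 2: 'carg' -> sorted: 'acgr'
Compare sorted forms: 'acgr' == 'acgr'
Anagram: Yes


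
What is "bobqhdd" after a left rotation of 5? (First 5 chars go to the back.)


Input: 'bobqhdd', shift = 5
Operation: split at index 5 and swap parts
Front part s[0:5] = 'bobqh'
Back part s[5:] = 'dd'
Rotated = back + front = 'dd' + 'bobqh'
Result: ddbobqh


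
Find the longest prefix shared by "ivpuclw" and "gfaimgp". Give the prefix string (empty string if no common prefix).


String 1: 'ivpuclw'
String 2: 'gfaimgp'
Compare position by position:
pos 0: 'i' vs 'g' differ -> stop
Longest common prefix: "" (length 0)


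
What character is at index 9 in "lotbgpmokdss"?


Input string: 'lotbgpmokdss'
Operation: get character at index 9
Index mapping: s[0]='l', s[1]='o', s[2]='t', s[3]='b', s[4]='g', s[5]='p', s[6]='m', s[7]='o', s[8]='k', s[9]='d'
Result: 'd'


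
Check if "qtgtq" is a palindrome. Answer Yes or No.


Input string: 'qtgtq'
Reversed: 'qtgtq'
Compare pairs: s[0]='q' vs s[4]='q' (match), s[1]='t' vs s[3]='t' (match)
Palindrome: Yes


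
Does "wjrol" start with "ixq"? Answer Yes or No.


Input string: 'wjrol'
Prefix to check: 'ixq'
First 3 characters of input: 'wjr'
Match: False
Result: No


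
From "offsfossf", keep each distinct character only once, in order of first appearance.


Input: 'offsfossf'
Operation: keep first occurrence of each character
Scan: s[0]='o' new -> keep; s[1]='f' new -> keep; s[2]='f' seen -> skip; s[3]='s' new -> keep; s[4]='f' seen -> skip; s[5]='o' seen -> skip; s[6]='s' seen -> skip; s[7]='s' seen -> skip; s[8]='f' seen -> skip
Result: ofs


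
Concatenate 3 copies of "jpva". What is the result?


Input string: 'jpva'
Operation: repeat 3 times
Concatenation: 'jpva' + 'jpva' + 'jpva'
Result: jpvajpvajpva


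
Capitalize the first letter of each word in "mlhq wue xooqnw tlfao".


Input string: 'mlhq wue xooqnw tlfao'
Operation: capitalize first letter of each word
Word transformations: 'mlhq'->'Mlhq', 'wue'->'Wue', 'xooqnw'->'Xooqnw', 'tlfao'->'Tlfao'
Result: Mlhq Wue Xooqnw Tlfao


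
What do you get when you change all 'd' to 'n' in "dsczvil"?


Input string: 'dsczvil'
Operation: replace 'd' with 'n'
Positions of 'd': 0
After replacement: nsczvil


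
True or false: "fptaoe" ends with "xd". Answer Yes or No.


Input string: 'fptaoe'
Suffix to check: 'xd'
Last 2 characters of input: 'oe'
Match: False
Result: No


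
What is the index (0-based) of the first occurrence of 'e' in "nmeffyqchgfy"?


Input string: 'nmeffyqchgfy'
Target: 'e'
Scanning left to right: s[0]='n', s[1]='m', s[2]='e'
First match at index: 2


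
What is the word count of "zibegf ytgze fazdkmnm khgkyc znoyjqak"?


Input string: 'zibegf ytgze fazdkmnm khgkyc znoyjqak'
Operation: split by spaces
Words found: 'zibegf', 'ytgze', 'fazdkmnm', 'khgkyc', 'znoyjqak'
Word count: 5


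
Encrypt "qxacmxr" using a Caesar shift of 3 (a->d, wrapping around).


Input: 'qxacmxr', shift = 3
Operation: for each letter, (position + 3) mod 26
Mapping: 'q'(16+3=19)->'t', 'x'(23+3=26, 26 mod 26=0)->'a', 'a'(0+3=3)->'d', 'c'(2+3=5)->'f', 'm'(12+3=15)->'p', 'x'(23+3=26, 26 mod 26=0)->'a', 'r'(17+3=20)->'u'
Result: tadfpau


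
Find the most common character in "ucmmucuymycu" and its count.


Input: 'ucmmucuymycu'
Operation: tally each character
Counts: 'c':3, 'm':3, 'u':4, 'y':2
Maximum: 'u' appears 4 times


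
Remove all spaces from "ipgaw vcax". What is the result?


Input string: 'ipgaw vcax'
Operation: remove all spaces
Words: 'ipgaw', 'vcax'
Join without spaces: ipgawvcax


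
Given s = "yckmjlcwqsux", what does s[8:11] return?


Input string: 'yckmjlcwqsux'
Operation: slice [8:11]
Extract characters: s[8]='q', s[9]='s', s[10]='u'
Result: qsu


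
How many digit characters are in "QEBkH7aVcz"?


Input string: 'QEBkH7aVcz'
Operation: count digit characters (0-9)
Scan: 'Q', 'E', 'B', 'k', 'H', '7'(digit), 'a', 'V', 'c', 'z'
Digits found: 1
Result: 1


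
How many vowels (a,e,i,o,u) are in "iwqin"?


Input string: 'iwqin'
Operation: count vowels (a, e, i, o, u)
Scan: s[0]='i' (vowel), s[1]='w', s[2]='q', s[3]='i' (vowel), s[4]='n'
Vowels found: 2
Result: 2


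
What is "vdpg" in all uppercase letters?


Input string: 'vdpg'
Operation: convert each letter to uppercase
Mapping: 'v'->'V', 'd'->'D', 'p'->'P', 'g'->'G'
Result: VDPG


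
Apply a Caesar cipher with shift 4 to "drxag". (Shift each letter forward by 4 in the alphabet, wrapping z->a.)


Input: 'drxag', shift = 4
Operation: for each letter, (position + 4) mod 26
Mapping: 'd'(3+4=7)->'h', 'r'(17+4=21)->'v', 'x'(23+4=27, 27 mod 26=1)->'b', 'a'(0+4=4)->'e', 'g'(6+4=10)->'k'
Result: hvbek


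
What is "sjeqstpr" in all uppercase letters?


Input string: 'sjeqstpr'
Operation: convert each letter to uppercase
Mapping: 's'->'S', 'j'->'J', 'e'->'E', 'q'->'Q', 's'->'S', 't'->'T', 'p'->'P', 'r'->'R'
Result: SJEQSTPR


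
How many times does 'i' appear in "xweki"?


Input string: 'xweki'
Target character: 'i'
Scan each position: s[4]='i'
Matches found at indices: 4
Total: 1


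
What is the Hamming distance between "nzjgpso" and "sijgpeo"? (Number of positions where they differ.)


String 1: 'nzjgpso'
String 2: 'sijgpeo'
Compare each position: pos 0: 'n'!='s', pos 1: 'z'!='i', pos 2: 'j'=='j', pos 3: 'g'=='g', pos 4: 'p'=='p', pos 5: 's'!='e', pos 6: 'o'=='o'
Differing positions: 3
Hamming distance: 3


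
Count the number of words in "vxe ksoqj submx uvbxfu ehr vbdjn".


Input string: 'vxe ksoqj submx uvbxfu ehr vbdjn'
Operation: split by spaces
Words found: 'vxe', 'ksoqj', 'submx', 'uvbxfu', 'ehr', 'vbdjn'
Word count: 6


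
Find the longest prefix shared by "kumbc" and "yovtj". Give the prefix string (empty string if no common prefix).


String 1: 'kumbc'
String 2: 'yovtj'
Compare position by position:
pos 0: 'k' vs 'y' differ -> stop
Longest common prefix: "" (length 0)


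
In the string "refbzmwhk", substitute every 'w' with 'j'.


Input string: 'refbzmwhk'
Operation: replace 'w' with 'j'
Positions of 'w': 6
After replacement: refbzmjhk


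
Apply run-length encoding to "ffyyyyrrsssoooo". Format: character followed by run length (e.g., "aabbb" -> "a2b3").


Input: 'ffyyyyrrsssoooo'
Operation: identify consecutive runs
Runs: 'ff' -> f2, 'yyyy' -> y4, 'rr' -> r2, 'sss' -> s3, 'oooo' -> o4
Encoded: f2y4r2s3o4


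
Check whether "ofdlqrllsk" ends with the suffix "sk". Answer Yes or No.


Input string: 'ofdlqrllsk'
Suffix to check: 'sk'
Last 2 characters of input: 'sk'
Match: True
Result: Yes


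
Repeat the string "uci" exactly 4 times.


Input string: 'uci'
Operation: repeat 4 times
Concatenation: 'uci' + 'uci' + 'uci' + 'uci'
Result: uciuciuciuci


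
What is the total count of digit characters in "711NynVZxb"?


Input string: '711NynVZxb'
Operation: count digit characters (0-9)
Scan: '7'(digit), '1'(digit), '1'(digit), 'N', 'y', 'n', 'V', 'Z', 'x', 'b'
Digits found: 3
Result: 3


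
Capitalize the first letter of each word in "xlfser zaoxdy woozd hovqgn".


Input string: 'xlfser zaoxdy woozd hovqgn'
Operation: capitalize first letter of each word
Word transformations: 'xlfser'->'Xlfser', 'zaoxdy'->'Zaoxdy', 'woozd'->'Woozd', 'hovqgn'->'Hovqgn'
Result: Xlfser Zaoxdy Woozd Hovqgn


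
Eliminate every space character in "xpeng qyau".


Input string: 'xpeng qyau'
Operation: remove all spaces
Words: 'xpeng', 'qyau'
Join without spaces: xpengqyau


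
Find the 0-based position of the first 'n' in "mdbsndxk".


Input string: 'mdbsndxk'
Target: 'n'
Scanning left to right: s[0]='m', s[1]='d', s[2]='b', s[3]='s', s[4]='n'
First match at index: 4


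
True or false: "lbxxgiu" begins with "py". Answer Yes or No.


Input string: 'lbxxgiu'
Prefix to check: 'py'
First 2 characters of input: 'lb'
Match: False
Result: No


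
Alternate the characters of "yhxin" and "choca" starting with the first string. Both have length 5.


String 1: 'yhxin'
String 2: 'choca'
Operation: alternate characters
Pairs: 'y'+'c', 'h'+'h', 'x'+'o', 'i'+'c', 'n'+'a'
Result: ychhxoicna


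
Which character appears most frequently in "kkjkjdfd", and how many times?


Input: 'kkjkjdfd'
Operation: tally each character
Counts: 'd':2, 'f':1, 'j':2, 'k':3
Maximum: 'k' appears 3 times


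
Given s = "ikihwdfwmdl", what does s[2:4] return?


Input string: 'ikihwdfwmdl'
Operation: slice [2:4]
Extract characters: s[2]='i', s[3]='h'
Result: ih


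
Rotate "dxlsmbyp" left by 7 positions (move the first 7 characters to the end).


Input: 'dxlsmbyp', shift = 7
Operation: split at index 7 and swap parts
Front part s[0:7] = 'dxlsmby'
Back part s[7:] = 'p'
Rotated = back + front = 'p' + 'dxlsmby'
Result: pdxlsmby


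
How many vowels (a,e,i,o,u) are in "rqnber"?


Input string: 'rqnber'
Operation: count vowels (a, e, i, o, u)
Scan: s[0]='r', s[1]='q', s[2]='n', s[3]='b', s[4]='e' (vowel), s[5]='r'
Vowels found: 1
Result: 1


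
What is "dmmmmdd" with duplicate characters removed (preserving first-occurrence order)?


Input: 'dmmmmdd'
Operation: keep first occurrence of each character
Scan: s[0]='d' new -> keep; s[1]='m' new -> keep; s[2]='m' seen -> skip; s[3]='m' seen -> skip; s[4]='m' seen -> skip; s[5]='d' seen -> skip; s[6]='d' seen -> skip
Result: dm


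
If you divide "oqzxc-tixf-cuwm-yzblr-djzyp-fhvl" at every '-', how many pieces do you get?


Input string: 'oqzxc-tixf-cuwm-yzblr-djzyp-fhvl'
Delimiter: '-'
Split result: 'oqzxc', 'tixf', 'cuwm', 'yzblr', 'djzyp', 'fhvl'
Number of parts: 6


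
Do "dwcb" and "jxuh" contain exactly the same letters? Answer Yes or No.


String 1: 'dwcb' -> sorted: 'bcdw'
String 2: 'jxuh' -> sorted: 'hjux'
Compare sorted forms: 'bcdw' != 'hjux'
Anagram: No


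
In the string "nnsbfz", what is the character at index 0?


Input string: 'nnsbfz'
Operation: get character at index 0
Index mapping: s[0]='n'
Result: 'n'


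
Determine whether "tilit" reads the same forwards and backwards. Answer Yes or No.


Input string: 'tilit'
Reversed: 'tilit'
Compare pairs: s[0]='t' vs s[4]='t' (match), s[1]='i' vs s[3]='i' (match)
Palindrome: Yes


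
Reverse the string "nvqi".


Input string: 'nvqi'
Operation: reverse character order
Original order: 'n' -> 'v' -> 'q' -> 'i'
Reversed order: 'i' -> 'q' -> 'v' -> 'n'
Result: iqvn


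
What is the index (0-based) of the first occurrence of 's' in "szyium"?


Input string: 'szyium'
Target: 's'
Scanning left to right: s[0]='s'
First match at index: 0


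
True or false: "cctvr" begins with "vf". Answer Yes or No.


Input string: 'cctvr'
Prefix to check: 'vf'
First 2 characters of input: 'cc'
Match: False
Result: No


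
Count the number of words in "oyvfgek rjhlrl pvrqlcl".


Input string: 'oyvfgek rjhlrl pvrqlcl'
Operation: split by spaces
Words found: 'oyvfgek', 'rjhlrl', 'pvrqlcl'
Word count: 3


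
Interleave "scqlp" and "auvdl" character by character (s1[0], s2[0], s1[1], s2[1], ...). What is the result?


String 1: 'scqlp'
String 2: 'auvdl'
Operation: alternate characters
Pairs: 's'+'a', 'c'+'u', 'q'+'v', 'l'+'d', 'p'+'l'
Result: sacuqvldpl


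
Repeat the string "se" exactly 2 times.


Input string: 'se'
Operation: repeat 2 times
Concatenation: 'se' + 'se'
Result: sese


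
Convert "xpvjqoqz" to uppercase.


Input string: 'xpvjqoqz'
Operation: convert each letter to uppercase
Mapping: 'x'->'X', 'p'->'P', 'v'->'V', 'j'->'J', 'q'->'Q', 'o'->'O', 'q'->'Q', 'z'->'Z'
Result: XPVJQOQZ


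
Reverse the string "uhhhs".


Input string: 'uhhhs'
Operation: reverse character order
Original order: 'u' -> 'h' -> 'h' -> 'h' -> 's'
Reversed order: 's' -> 'h' -> 'h' -> 'h' -> 'u'
Result: shhhu


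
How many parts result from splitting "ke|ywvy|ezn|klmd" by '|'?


Input string: 'ke|ywvy|ezn|klmd'
Delimiter: '|'
Split result: 'ke', 'ywvy', 'ezn', 'klmd'
Number of parts: 4


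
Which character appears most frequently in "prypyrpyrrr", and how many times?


Input: 'prypyrpyrrr'
Operation: tally each character
Counts: 'p':3, 'r':5, 'y':3
Maximum: 'r' appears 5 times


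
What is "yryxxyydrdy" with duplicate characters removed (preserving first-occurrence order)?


Input: 'yryxxyydrdy'
Operation: keep first occurrence of each character
Scan: s[0]='y' new -> keep; s[1]='r' new -> keep; s[2]='y' seen -> skip; s[3]='x' new -> keep; s[4]='x' seen -> skip; s[5]='y' seen -> skip; s[6]='y' seen -> skip; s[7]='d' new -> keep; s[8]='r' seen -> skip; s[9]='d' seen -> skip; s[10]='y' seen -> skip
Result: yrxd


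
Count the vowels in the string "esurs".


Input string: 'esurs'
Operation: count vowels (a, e, i, o, u)
Scan: s[0]='e' (vowel), s[1]='s', s[2]='u' (vowel), s[3]='r', s[4]='s'
Vowels found: 2
Result: 2


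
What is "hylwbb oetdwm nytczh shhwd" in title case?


Input string: 'hylwbb oetdwm nytczh shhwd'
Operation: capitalize first letter of each word
Word transformations: 'hylwbb'->'Hylwbb', 'oetdwm'->'Oetdwm', 'nytczh'->'Nytczh', 'shhwd'->'Shhwd'
Result: Hylwbb Oetdwm Nytczh Shhwd


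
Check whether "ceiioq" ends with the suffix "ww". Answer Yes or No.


Input string: 'ceiioq'
Suffix to check: 'ww'
Last 2 characters of input: 'oq'
Match: False
Result: No


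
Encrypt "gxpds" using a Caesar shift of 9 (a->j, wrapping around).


Input: 'gxpds', shift = 9
Operation: for each letter, (position + 9) mod 26
Mapping: 'g'(6+9=15)->'p', 'x'(23+9=32, 32 mod 26=6)->'g', 'p'(15+9=24)->'y', 'd'(3+9=12)->'m', 's'(18+9=27, 27 mod 26=1)->'b'
Result: pgymb


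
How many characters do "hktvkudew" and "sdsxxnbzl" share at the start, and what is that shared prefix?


String 1: 'hktvkudew'
String 2: 'sdsxxnbzl'
Compare position by position:
pos 0: 'h' vs 's' differ -> stop
Longest common prefix: "" (length 0)


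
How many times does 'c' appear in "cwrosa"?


Input string: 'cwrosa'
Target character: 'c'
Scan each position: s[0]='c'
Matches found at indices: 0
Total: 1


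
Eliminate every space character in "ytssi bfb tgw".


Input string: 'ytssi bfb tgw'
Operation: remove all spaces
Words: 'ytssi', 'bfb', 'tgw'
Join without spaces: ytssibfbtgw


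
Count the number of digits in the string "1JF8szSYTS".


Input string: '1JF8szSYTS'
Operation: count digit characters (0-9)
Scan: '1'(digit), 'J', 'F', '8'(digit), 's', 'z', 'S', 'Y', 'T', 'S'
Digits found: 2
Result: 2


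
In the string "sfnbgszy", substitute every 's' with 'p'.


Input string: 'sfnbgszy'
Operation: replace 's' with 'p'
Positions of 's': 0, 5
After replacement: pfnbgpzy


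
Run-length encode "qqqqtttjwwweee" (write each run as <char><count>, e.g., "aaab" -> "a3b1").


Input: 'qqqqtttjwwweee'
Operation: identify consecutive runs
Runs: 'qqqq' -> q4, 'ttt' -> t3, 'j' -> j1, 'www' -> w3, 'eee' -> e3
Encoded: q4t3j1w3e3


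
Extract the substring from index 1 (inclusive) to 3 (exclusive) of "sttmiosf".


Input string: 'sttmiosf'
Operation: slice [1:3]
Extract characters: s[1]='t', s[2]='t'
Result: tt


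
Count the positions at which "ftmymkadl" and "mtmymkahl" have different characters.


String 1: 'ftmymkadl'
String 2: 'mtmymkahl'
Compare each position: pos 0: 'f'!='m', pos 1: 't'=='t', pos 2: 'm'=='m', pos 3: 'y'=='y', pos 4: 'm'=='m', pos 5: 'k'=='k', pos 6: 'a'=='a', pos 7: 'd'!='h', pos 8: 'l'=='l'
Differing positions: 2
Hamming distance: 2


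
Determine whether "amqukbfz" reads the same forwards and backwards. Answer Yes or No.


Input string: 'amqukbfz'
Reversed: 'zfbkuqma'
Compare pairs: s[0]='a' vs s[7]='z' (mismatch), s[1]='m' vs s[6]='f' (mismatch), s[2]='q' vs s[5]='b' (mismatch), s[3]='u' vs s[4]='k' (mismatch)
Palindrome: No


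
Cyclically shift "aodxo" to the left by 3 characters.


Input: 'aodxo', shift = 3
Operation: split at index 3 and swap parts
Front part s[0:3] = 'aod'
Back part s[3:] = 'xo'
Rotated = back + front = 'xo' + 'aod'
Result: xoaod


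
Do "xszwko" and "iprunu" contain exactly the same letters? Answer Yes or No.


String 1: 'xszwko' -> sorted: 'koswxz'
String 2: 'iprunu' -> sorted: 'inpruu'
Compare sorted forms: 'koswxz' != 'inpruu'
Anagram: No


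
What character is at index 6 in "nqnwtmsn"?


Input string: 'nqnwtmsn'
Operation: get character at index 6
Index mapping: s[0]='n', s[1]='q', s[2]='n', s[3]='w', s[4]='t', s[5]='m', s[6]='s'
Result: 's'


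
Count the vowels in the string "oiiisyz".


Input string: 'oiiisyz'
Operation: count vowels (a, e, i, o, u)
Scan: s[0]='o' (vowel), s[1]='i' (vowel), s[2]='i' (vowel), s[3]='i' (vowel), s[4]='s', s[5]='y', s[6]='z'
Vowels found: 4
Result: 4


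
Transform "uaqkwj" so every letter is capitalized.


Input string: 'uaqkwj'
Operation: convert each letter to uppercase
Mapping: 'u'->'U', 'a'->'A', 'q'->'Q', 'k'->'K', 'w'->'W', 'j'->'J'
Result: UAQKWJ


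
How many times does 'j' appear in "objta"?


Input string: 'objta'
Target character: 'j'
Scan each position: s[2]='j'
Matches found at indices: 2
Total: 1


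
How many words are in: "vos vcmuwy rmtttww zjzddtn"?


Input string: 'vos vcmuwy rmtttww zjzddtn'
Operation: split by spaces
Words found: 'vos', 'vcmuwy', 'rmtttww', 'zjzddtn'
Word count: 4
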